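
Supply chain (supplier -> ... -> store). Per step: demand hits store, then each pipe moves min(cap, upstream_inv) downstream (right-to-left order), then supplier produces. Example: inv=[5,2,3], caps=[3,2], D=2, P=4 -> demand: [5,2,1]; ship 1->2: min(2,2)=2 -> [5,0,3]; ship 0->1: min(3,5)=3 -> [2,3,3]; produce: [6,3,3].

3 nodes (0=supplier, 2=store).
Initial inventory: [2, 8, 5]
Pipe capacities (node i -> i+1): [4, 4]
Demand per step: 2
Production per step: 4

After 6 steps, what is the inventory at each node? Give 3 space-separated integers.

Step 1: demand=2,sold=2 ship[1->2]=4 ship[0->1]=2 prod=4 -> inv=[4 6 7]
Step 2: demand=2,sold=2 ship[1->2]=4 ship[0->1]=4 prod=4 -> inv=[4 6 9]
Step 3: demand=2,sold=2 ship[1->2]=4 ship[0->1]=4 prod=4 -> inv=[4 6 11]
Step 4: demand=2,sold=2 ship[1->2]=4 ship[0->1]=4 prod=4 -> inv=[4 6 13]
Step 5: demand=2,sold=2 ship[1->2]=4 ship[0->1]=4 prod=4 -> inv=[4 6 15]
Step 6: demand=2,sold=2 ship[1->2]=4 ship[0->1]=4 prod=4 -> inv=[4 6 17]

4 6 17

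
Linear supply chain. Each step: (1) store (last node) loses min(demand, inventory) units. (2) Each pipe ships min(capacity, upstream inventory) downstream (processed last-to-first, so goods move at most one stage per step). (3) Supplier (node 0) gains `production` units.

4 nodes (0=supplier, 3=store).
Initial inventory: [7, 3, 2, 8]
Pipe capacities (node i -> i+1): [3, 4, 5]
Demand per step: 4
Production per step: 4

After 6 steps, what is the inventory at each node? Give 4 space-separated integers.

Step 1: demand=4,sold=4 ship[2->3]=2 ship[1->2]=3 ship[0->1]=3 prod=4 -> inv=[8 3 3 6]
Step 2: demand=4,sold=4 ship[2->3]=3 ship[1->2]=3 ship[0->1]=3 prod=4 -> inv=[9 3 3 5]
Step 3: demand=4,sold=4 ship[2->3]=3 ship[1->2]=3 ship[0->1]=3 prod=4 -> inv=[10 3 3 4]
Step 4: demand=4,sold=4 ship[2->3]=3 ship[1->2]=3 ship[0->1]=3 prod=4 -> inv=[11 3 3 3]
Step 5: demand=4,sold=3 ship[2->3]=3 ship[1->2]=3 ship[0->1]=3 prod=4 -> inv=[12 3 3 3]
Step 6: demand=4,sold=3 ship[2->3]=3 ship[1->2]=3 ship[0->1]=3 prod=4 -> inv=[13 3 3 3]

13 3 3 3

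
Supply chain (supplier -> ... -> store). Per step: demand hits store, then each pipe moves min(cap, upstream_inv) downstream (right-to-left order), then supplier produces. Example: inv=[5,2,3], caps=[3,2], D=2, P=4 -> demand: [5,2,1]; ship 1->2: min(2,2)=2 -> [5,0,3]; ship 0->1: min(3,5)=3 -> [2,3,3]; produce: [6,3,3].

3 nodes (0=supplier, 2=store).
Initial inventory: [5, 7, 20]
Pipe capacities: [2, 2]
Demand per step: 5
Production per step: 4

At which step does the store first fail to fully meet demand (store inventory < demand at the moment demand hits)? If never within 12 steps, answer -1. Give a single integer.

Step 1: demand=5,sold=5 ship[1->2]=2 ship[0->1]=2 prod=4 -> [7 7 17]
Step 2: demand=5,sold=5 ship[1->2]=2 ship[0->1]=2 prod=4 -> [9 7 14]
Step 3: demand=5,sold=5 ship[1->2]=2 ship[0->1]=2 prod=4 -> [11 7 11]
Step 4: demand=5,sold=5 ship[1->2]=2 ship[0->1]=2 prod=4 -> [13 7 8]
Step 5: demand=5,sold=5 ship[1->2]=2 ship[0->1]=2 prod=4 -> [15 7 5]
Step 6: demand=5,sold=5 ship[1->2]=2 ship[0->1]=2 prod=4 -> [17 7 2]
Step 7: demand=5,sold=2 ship[1->2]=2 ship[0->1]=2 prod=4 -> [19 7 2]
Step 8: demand=5,sold=2 ship[1->2]=2 ship[0->1]=2 prod=4 -> [21 7 2]
Step 9: demand=5,sold=2 ship[1->2]=2 ship[0->1]=2 prod=4 -> [23 7 2]
Step 10: demand=5,sold=2 ship[1->2]=2 ship[0->1]=2 prod=4 -> [25 7 2]
Step 11: demand=5,sold=2 ship[1->2]=2 ship[0->1]=2 prod=4 -> [27 7 2]
Step 12: demand=5,sold=2 ship[1->2]=2 ship[0->1]=2 prod=4 -> [29 7 2]
First stockout at step 7

7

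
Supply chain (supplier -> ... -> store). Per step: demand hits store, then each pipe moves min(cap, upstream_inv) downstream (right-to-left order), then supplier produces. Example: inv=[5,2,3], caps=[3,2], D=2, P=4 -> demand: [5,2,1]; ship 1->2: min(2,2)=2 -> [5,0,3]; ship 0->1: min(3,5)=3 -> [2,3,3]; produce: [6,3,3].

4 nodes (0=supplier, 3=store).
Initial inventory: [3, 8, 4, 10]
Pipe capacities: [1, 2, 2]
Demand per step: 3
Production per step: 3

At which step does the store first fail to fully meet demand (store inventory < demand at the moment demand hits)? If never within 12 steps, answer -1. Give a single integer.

Step 1: demand=3,sold=3 ship[2->3]=2 ship[1->2]=2 ship[0->1]=1 prod=3 -> [5 7 4 9]
Step 2: demand=3,sold=3 ship[2->3]=2 ship[1->2]=2 ship[0->1]=1 prod=3 -> [7 6 4 8]
Step 3: demand=3,sold=3 ship[2->3]=2 ship[1->2]=2 ship[0->1]=1 prod=3 -> [9 5 4 7]
Step 4: demand=3,sold=3 ship[2->3]=2 ship[1->2]=2 ship[0->1]=1 prod=3 -> [11 4 4 6]
Step 5: demand=3,sold=3 ship[2->3]=2 ship[1->2]=2 ship[0->1]=1 prod=3 -> [13 3 4 5]
Step 6: demand=3,sold=3 ship[2->3]=2 ship[1->2]=2 ship[0->1]=1 prod=3 -> [15 2 4 4]
Step 7: demand=3,sold=3 ship[2->3]=2 ship[1->2]=2 ship[0->1]=1 prod=3 -> [17 1 4 3]
Step 8: demand=3,sold=3 ship[2->3]=2 ship[1->2]=1 ship[0->1]=1 prod=3 -> [19 1 3 2]
Step 9: demand=3,sold=2 ship[2->3]=2 ship[1->2]=1 ship[0->1]=1 prod=3 -> [21 1 2 2]
Step 10: demand=3,sold=2 ship[2->3]=2 ship[1->2]=1 ship[0->1]=1 prod=3 -> [23 1 1 2]
Step 11: demand=3,sold=2 ship[2->3]=1 ship[1->2]=1 ship[0->1]=1 prod=3 -> [25 1 1 1]
Step 12: demand=3,sold=1 ship[2->3]=1 ship[1->2]=1 ship[0->1]=1 prod=3 -> [27 1 1 1]
First stockout at step 9

9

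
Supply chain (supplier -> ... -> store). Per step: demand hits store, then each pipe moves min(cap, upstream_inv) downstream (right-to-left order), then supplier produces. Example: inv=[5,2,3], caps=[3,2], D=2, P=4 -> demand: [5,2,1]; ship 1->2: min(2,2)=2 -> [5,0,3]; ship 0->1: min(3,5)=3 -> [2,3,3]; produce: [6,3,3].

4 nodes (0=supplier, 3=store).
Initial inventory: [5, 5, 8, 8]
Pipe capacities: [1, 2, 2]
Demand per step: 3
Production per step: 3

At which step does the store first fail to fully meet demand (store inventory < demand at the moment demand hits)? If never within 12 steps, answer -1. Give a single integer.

Step 1: demand=3,sold=3 ship[2->3]=2 ship[1->2]=2 ship[0->1]=1 prod=3 -> [7 4 8 7]
Step 2: demand=3,sold=3 ship[2->3]=2 ship[1->2]=2 ship[0->1]=1 prod=3 -> [9 3 8 6]
Step 3: demand=3,sold=3 ship[2->3]=2 ship[1->2]=2 ship[0->1]=1 prod=3 -> [11 2 8 5]
Step 4: demand=3,sold=3 ship[2->3]=2 ship[1->2]=2 ship[0->1]=1 prod=3 -> [13 1 8 4]
Step 5: demand=3,sold=3 ship[2->3]=2 ship[1->2]=1 ship[0->1]=1 prod=3 -> [15 1 7 3]
Step 6: demand=3,sold=3 ship[2->3]=2 ship[1->2]=1 ship[0->1]=1 prod=3 -> [17 1 6 2]
Step 7: demand=3,sold=2 ship[2->3]=2 ship[1->2]=1 ship[0->1]=1 prod=3 -> [19 1 5 2]
Step 8: demand=3,sold=2 ship[2->3]=2 ship[1->2]=1 ship[0->1]=1 prod=3 -> [21 1 4 2]
Step 9: demand=3,sold=2 ship[2->3]=2 ship[1->2]=1 ship[0->1]=1 prod=3 -> [23 1 3 2]
Step 10: demand=3,sold=2 ship[2->3]=2 ship[1->2]=1 ship[0->1]=1 prod=3 -> [25 1 2 2]
Step 11: demand=3,sold=2 ship[2->3]=2 ship[1->2]=1 ship[0->1]=1 prod=3 -> [27 1 1 2]
Step 12: demand=3,sold=2 ship[2->3]=1 ship[1->2]=1 ship[0->1]=1 prod=3 -> [29 1 1 1]
First stockout at step 7

7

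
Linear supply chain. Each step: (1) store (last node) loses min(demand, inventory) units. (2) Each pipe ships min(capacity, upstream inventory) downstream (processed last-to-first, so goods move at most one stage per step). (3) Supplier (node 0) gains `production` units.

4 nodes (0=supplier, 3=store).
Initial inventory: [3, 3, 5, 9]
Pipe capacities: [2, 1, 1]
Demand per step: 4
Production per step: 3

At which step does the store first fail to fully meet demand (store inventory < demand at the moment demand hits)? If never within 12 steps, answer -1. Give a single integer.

Step 1: demand=4,sold=4 ship[2->3]=1 ship[1->2]=1 ship[0->1]=2 prod=3 -> [4 4 5 6]
Step 2: demand=4,sold=4 ship[2->3]=1 ship[1->2]=1 ship[0->1]=2 prod=3 -> [5 5 5 3]
Step 3: demand=4,sold=3 ship[2->3]=1 ship[1->2]=1 ship[0->1]=2 prod=3 -> [6 6 5 1]
Step 4: demand=4,sold=1 ship[2->3]=1 ship[1->2]=1 ship[0->1]=2 prod=3 -> [7 7 5 1]
Step 5: demand=4,sold=1 ship[2->3]=1 ship[1->2]=1 ship[0->1]=2 prod=3 -> [8 8 5 1]
Step 6: demand=4,sold=1 ship[2->3]=1 ship[1->2]=1 ship[0->1]=2 prod=3 -> [9 9 5 1]
Step 7: demand=4,sold=1 ship[2->3]=1 ship[1->2]=1 ship[0->1]=2 prod=3 -> [10 10 5 1]
Step 8: demand=4,sold=1 ship[2->3]=1 ship[1->2]=1 ship[0->1]=2 prod=3 -> [11 11 5 1]
Step 9: demand=4,sold=1 ship[2->3]=1 ship[1->2]=1 ship[0->1]=2 prod=3 -> [12 12 5 1]
Step 10: demand=4,sold=1 ship[2->3]=1 ship[1->2]=1 ship[0->1]=2 prod=3 -> [13 13 5 1]
Step 11: demand=4,sold=1 ship[2->3]=1 ship[1->2]=1 ship[0->1]=2 prod=3 -> [14 14 5 1]
Step 12: demand=4,sold=1 ship[2->3]=1 ship[1->2]=1 ship[0->1]=2 prod=3 -> [15 15 5 1]
First stockout at step 3

3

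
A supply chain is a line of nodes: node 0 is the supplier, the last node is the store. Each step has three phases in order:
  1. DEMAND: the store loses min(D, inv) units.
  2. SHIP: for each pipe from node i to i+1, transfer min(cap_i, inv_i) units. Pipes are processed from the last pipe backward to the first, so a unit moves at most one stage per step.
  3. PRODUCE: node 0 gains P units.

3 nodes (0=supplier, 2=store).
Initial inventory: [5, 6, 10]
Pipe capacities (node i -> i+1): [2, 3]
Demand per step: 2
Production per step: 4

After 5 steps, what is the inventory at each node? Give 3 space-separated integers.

Step 1: demand=2,sold=2 ship[1->2]=3 ship[0->1]=2 prod=4 -> inv=[7 5 11]
Step 2: demand=2,sold=2 ship[1->2]=3 ship[0->1]=2 prod=4 -> inv=[9 4 12]
Step 3: demand=2,sold=2 ship[1->2]=3 ship[0->1]=2 prod=4 -> inv=[11 3 13]
Step 4: demand=2,sold=2 ship[1->2]=3 ship[0->1]=2 prod=4 -> inv=[13 2 14]
Step 5: demand=2,sold=2 ship[1->2]=2 ship[0->1]=2 prod=4 -> inv=[15 2 14]

15 2 14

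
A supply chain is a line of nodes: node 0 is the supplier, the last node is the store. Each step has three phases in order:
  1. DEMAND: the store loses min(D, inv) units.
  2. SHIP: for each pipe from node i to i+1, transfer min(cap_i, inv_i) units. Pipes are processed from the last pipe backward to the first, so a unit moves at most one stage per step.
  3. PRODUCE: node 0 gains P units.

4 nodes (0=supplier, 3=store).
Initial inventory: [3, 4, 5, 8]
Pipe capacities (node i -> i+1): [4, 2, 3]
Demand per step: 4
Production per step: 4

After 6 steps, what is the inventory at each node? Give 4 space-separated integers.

Step 1: demand=4,sold=4 ship[2->3]=3 ship[1->2]=2 ship[0->1]=3 prod=4 -> inv=[4 5 4 7]
Step 2: demand=4,sold=4 ship[2->3]=3 ship[1->2]=2 ship[0->1]=4 prod=4 -> inv=[4 7 3 6]
Step 3: demand=4,sold=4 ship[2->3]=3 ship[1->2]=2 ship[0->1]=4 prod=4 -> inv=[4 9 2 5]
Step 4: demand=4,sold=4 ship[2->3]=2 ship[1->2]=2 ship[0->1]=4 prod=4 -> inv=[4 11 2 3]
Step 5: demand=4,sold=3 ship[2->3]=2 ship[1->2]=2 ship[0->1]=4 prod=4 -> inv=[4 13 2 2]
Step 6: demand=4,sold=2 ship[2->3]=2 ship[1->2]=2 ship[0->1]=4 prod=4 -> inv=[4 15 2 2]

4 15 2 2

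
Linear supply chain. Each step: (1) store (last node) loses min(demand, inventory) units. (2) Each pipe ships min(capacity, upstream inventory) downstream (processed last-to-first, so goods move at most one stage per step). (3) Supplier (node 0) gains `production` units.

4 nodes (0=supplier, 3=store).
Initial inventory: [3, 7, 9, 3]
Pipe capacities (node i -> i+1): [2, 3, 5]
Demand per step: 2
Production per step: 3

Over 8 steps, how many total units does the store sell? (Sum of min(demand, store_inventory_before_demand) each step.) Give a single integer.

Answer: 16

Derivation:
Step 1: sold=2 (running total=2) -> [4 6 7 6]
Step 2: sold=2 (running total=4) -> [5 5 5 9]
Step 3: sold=2 (running total=6) -> [6 4 3 12]
Step 4: sold=2 (running total=8) -> [7 3 3 13]
Step 5: sold=2 (running total=10) -> [8 2 3 14]
Step 6: sold=2 (running total=12) -> [9 2 2 15]
Step 7: sold=2 (running total=14) -> [10 2 2 15]
Step 8: sold=2 (running total=16) -> [11 2 2 15]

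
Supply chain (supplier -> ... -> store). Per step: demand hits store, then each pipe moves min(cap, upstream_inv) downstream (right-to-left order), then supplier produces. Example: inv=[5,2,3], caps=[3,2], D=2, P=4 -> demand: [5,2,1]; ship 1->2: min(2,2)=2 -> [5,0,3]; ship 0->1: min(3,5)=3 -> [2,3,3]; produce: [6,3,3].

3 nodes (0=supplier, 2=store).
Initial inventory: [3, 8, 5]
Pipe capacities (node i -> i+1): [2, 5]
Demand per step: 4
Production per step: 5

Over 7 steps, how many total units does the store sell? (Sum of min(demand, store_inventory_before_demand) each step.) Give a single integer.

Step 1: sold=4 (running total=4) -> [6 5 6]
Step 2: sold=4 (running total=8) -> [9 2 7]
Step 3: sold=4 (running total=12) -> [12 2 5]
Step 4: sold=4 (running total=16) -> [15 2 3]
Step 5: sold=3 (running total=19) -> [18 2 2]
Step 6: sold=2 (running total=21) -> [21 2 2]
Step 7: sold=2 (running total=23) -> [24 2 2]

Answer: 23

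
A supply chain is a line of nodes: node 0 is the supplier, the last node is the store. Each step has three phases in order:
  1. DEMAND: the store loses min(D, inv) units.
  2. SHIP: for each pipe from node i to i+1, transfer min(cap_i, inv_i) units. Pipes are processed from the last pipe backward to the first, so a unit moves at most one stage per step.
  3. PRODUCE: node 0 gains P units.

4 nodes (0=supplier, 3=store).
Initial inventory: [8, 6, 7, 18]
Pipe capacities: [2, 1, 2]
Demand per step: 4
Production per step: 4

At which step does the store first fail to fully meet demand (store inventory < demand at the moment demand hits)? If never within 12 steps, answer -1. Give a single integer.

Step 1: demand=4,sold=4 ship[2->3]=2 ship[1->2]=1 ship[0->1]=2 prod=4 -> [10 7 6 16]
Step 2: demand=4,sold=4 ship[2->3]=2 ship[1->2]=1 ship[0->1]=2 prod=4 -> [12 8 5 14]
Step 3: demand=4,sold=4 ship[2->3]=2 ship[1->2]=1 ship[0->1]=2 prod=4 -> [14 9 4 12]
Step 4: demand=4,sold=4 ship[2->3]=2 ship[1->2]=1 ship[0->1]=2 prod=4 -> [16 10 3 10]
Step 5: demand=4,sold=4 ship[2->3]=2 ship[1->2]=1 ship[0->1]=2 prod=4 -> [18 11 2 8]
Step 6: demand=4,sold=4 ship[2->3]=2 ship[1->2]=1 ship[0->1]=2 prod=4 -> [20 12 1 6]
Step 7: demand=4,sold=4 ship[2->3]=1 ship[1->2]=1 ship[0->1]=2 prod=4 -> [22 13 1 3]
Step 8: demand=4,sold=3 ship[2->3]=1 ship[1->2]=1 ship[0->1]=2 prod=4 -> [24 14 1 1]
Step 9: demand=4,sold=1 ship[2->3]=1 ship[1->2]=1 ship[0->1]=2 prod=4 -> [26 15 1 1]
Step 10: demand=4,sold=1 ship[2->3]=1 ship[1->2]=1 ship[0->1]=2 prod=4 -> [28 16 1 1]
Step 11: demand=4,sold=1 ship[2->3]=1 ship[1->2]=1 ship[0->1]=2 prod=4 -> [30 17 1 1]
Step 12: demand=4,sold=1 ship[2->3]=1 ship[1->2]=1 ship[0->1]=2 prod=4 -> [32 18 1 1]
First stockout at step 8

8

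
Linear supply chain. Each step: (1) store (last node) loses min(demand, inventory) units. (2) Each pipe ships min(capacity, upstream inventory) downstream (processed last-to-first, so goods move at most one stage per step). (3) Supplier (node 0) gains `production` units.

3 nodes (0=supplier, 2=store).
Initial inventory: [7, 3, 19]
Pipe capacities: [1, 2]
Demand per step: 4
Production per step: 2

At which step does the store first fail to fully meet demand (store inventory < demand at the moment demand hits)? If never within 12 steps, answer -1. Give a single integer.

Step 1: demand=4,sold=4 ship[1->2]=2 ship[0->1]=1 prod=2 -> [8 2 17]
Step 2: demand=4,sold=4 ship[1->2]=2 ship[0->1]=1 prod=2 -> [9 1 15]
Step 3: demand=4,sold=4 ship[1->2]=1 ship[0->1]=1 prod=2 -> [10 1 12]
Step 4: demand=4,sold=4 ship[1->2]=1 ship[0->1]=1 prod=2 -> [11 1 9]
Step 5: demand=4,sold=4 ship[1->2]=1 ship[0->1]=1 prod=2 -> [12 1 6]
Step 6: demand=4,sold=4 ship[1->2]=1 ship[0->1]=1 prod=2 -> [13 1 3]
Step 7: demand=4,sold=3 ship[1->2]=1 ship[0->1]=1 prod=2 -> [14 1 1]
Step 8: demand=4,sold=1 ship[1->2]=1 ship[0->1]=1 prod=2 -> [15 1 1]
Step 9: demand=4,sold=1 ship[1->2]=1 ship[0->1]=1 prod=2 -> [16 1 1]
Step 10: demand=4,sold=1 ship[1->2]=1 ship[0->1]=1 prod=2 -> [17 1 1]
Step 11: demand=4,sold=1 ship[1->2]=1 ship[0->1]=1 prod=2 -> [18 1 1]
Step 12: demand=4,sold=1 ship[1->2]=1 ship[0->1]=1 prod=2 -> [19 1 1]
First stockout at step 7

7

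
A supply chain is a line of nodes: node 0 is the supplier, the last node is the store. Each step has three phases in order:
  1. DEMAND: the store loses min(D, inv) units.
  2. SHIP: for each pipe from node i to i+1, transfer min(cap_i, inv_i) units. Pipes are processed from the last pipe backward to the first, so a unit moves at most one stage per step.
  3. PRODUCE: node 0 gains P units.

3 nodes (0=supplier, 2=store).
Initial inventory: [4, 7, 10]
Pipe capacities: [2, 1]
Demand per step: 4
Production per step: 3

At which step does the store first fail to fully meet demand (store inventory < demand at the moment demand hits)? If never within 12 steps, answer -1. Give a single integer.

Step 1: demand=4,sold=4 ship[1->2]=1 ship[0->1]=2 prod=3 -> [5 8 7]
Step 2: demand=4,sold=4 ship[1->2]=1 ship[0->1]=2 prod=3 -> [6 9 4]
Step 3: demand=4,sold=4 ship[1->2]=1 ship[0->1]=2 prod=3 -> [7 10 1]
Step 4: demand=4,sold=1 ship[1->2]=1 ship[0->1]=2 prod=3 -> [8 11 1]
Step 5: demand=4,sold=1 ship[1->2]=1 ship[0->1]=2 prod=3 -> [9 12 1]
Step 6: demand=4,sold=1 ship[1->2]=1 ship[0->1]=2 prod=3 -> [10 13 1]
Step 7: demand=4,sold=1 ship[1->2]=1 ship[0->1]=2 prod=3 -> [11 14 1]
Step 8: demand=4,sold=1 ship[1->2]=1 ship[0->1]=2 prod=3 -> [12 15 1]
Step 9: demand=4,sold=1 ship[1->2]=1 ship[0->1]=2 prod=3 -> [13 16 1]
Step 10: demand=4,sold=1 ship[1->2]=1 ship[0->1]=2 prod=3 -> [14 17 1]
Step 11: demand=4,sold=1 ship[1->2]=1 ship[0->1]=2 prod=3 -> [15 18 1]
Step 12: demand=4,sold=1 ship[1->2]=1 ship[0->1]=2 prod=3 -> [16 19 1]
First stockout at step 4

4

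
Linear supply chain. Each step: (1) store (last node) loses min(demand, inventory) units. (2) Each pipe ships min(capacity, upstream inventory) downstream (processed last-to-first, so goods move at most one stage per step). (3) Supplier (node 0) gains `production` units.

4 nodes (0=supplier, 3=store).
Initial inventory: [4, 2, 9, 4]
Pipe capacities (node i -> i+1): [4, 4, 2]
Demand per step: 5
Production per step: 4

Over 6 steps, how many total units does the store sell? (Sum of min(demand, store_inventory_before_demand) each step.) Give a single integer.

Answer: 14

Derivation:
Step 1: sold=4 (running total=4) -> [4 4 9 2]
Step 2: sold=2 (running total=6) -> [4 4 11 2]
Step 3: sold=2 (running total=8) -> [4 4 13 2]
Step 4: sold=2 (running total=10) -> [4 4 15 2]
Step 5: sold=2 (running total=12) -> [4 4 17 2]
Step 6: sold=2 (running total=14) -> [4 4 19 2]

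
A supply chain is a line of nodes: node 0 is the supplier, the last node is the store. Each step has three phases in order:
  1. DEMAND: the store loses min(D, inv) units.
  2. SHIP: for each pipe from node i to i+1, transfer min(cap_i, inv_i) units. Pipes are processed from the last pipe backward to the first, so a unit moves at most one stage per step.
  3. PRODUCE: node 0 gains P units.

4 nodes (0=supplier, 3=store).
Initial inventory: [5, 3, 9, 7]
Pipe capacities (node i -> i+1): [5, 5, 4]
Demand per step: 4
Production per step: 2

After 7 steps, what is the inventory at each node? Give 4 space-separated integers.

Step 1: demand=4,sold=4 ship[2->3]=4 ship[1->2]=3 ship[0->1]=5 prod=2 -> inv=[2 5 8 7]
Step 2: demand=4,sold=4 ship[2->3]=4 ship[1->2]=5 ship[0->1]=2 prod=2 -> inv=[2 2 9 7]
Step 3: demand=4,sold=4 ship[2->3]=4 ship[1->2]=2 ship[0->1]=2 prod=2 -> inv=[2 2 7 7]
Step 4: demand=4,sold=4 ship[2->3]=4 ship[1->2]=2 ship[0->1]=2 prod=2 -> inv=[2 2 5 7]
Step 5: demand=4,sold=4 ship[2->3]=4 ship[1->2]=2 ship[0->1]=2 prod=2 -> inv=[2 2 3 7]
Step 6: demand=4,sold=4 ship[2->3]=3 ship[1->2]=2 ship[0->1]=2 prod=2 -> inv=[2 2 2 6]
Step 7: demand=4,sold=4 ship[2->3]=2 ship[1->2]=2 ship[0->1]=2 prod=2 -> inv=[2 2 2 4]

2 2 2 4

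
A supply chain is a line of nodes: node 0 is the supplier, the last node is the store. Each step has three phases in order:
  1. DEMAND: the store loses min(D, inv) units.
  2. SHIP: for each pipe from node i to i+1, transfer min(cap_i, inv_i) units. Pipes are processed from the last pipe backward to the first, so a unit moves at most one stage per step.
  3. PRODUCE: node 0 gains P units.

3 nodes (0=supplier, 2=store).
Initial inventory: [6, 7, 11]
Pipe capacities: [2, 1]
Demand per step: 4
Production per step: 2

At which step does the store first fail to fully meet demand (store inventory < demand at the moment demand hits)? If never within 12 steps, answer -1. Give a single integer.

Step 1: demand=4,sold=4 ship[1->2]=1 ship[0->1]=2 prod=2 -> [6 8 8]
Step 2: demand=4,sold=4 ship[1->2]=1 ship[0->1]=2 prod=2 -> [6 9 5]
Step 3: demand=4,sold=4 ship[1->2]=1 ship[0->1]=2 prod=2 -> [6 10 2]
Step 4: demand=4,sold=2 ship[1->2]=1 ship[0->1]=2 prod=2 -> [6 11 1]
Step 5: demand=4,sold=1 ship[1->2]=1 ship[0->1]=2 prod=2 -> [6 12 1]
Step 6: demand=4,sold=1 ship[1->2]=1 ship[0->1]=2 prod=2 -> [6 13 1]
Step 7: demand=4,sold=1 ship[1->2]=1 ship[0->1]=2 prod=2 -> [6 14 1]
Step 8: demand=4,sold=1 ship[1->2]=1 ship[0->1]=2 prod=2 -> [6 15 1]
Step 9: demand=4,sold=1 ship[1->2]=1 ship[0->1]=2 prod=2 -> [6 16 1]
Step 10: demand=4,sold=1 ship[1->2]=1 ship[0->1]=2 prod=2 -> [6 17 1]
Step 11: demand=4,sold=1 ship[1->2]=1 ship[0->1]=2 prod=2 -> [6 18 1]
Step 12: demand=4,sold=1 ship[1->2]=1 ship[0->1]=2 prod=2 -> [6 19 1]
First stockout at step 4

4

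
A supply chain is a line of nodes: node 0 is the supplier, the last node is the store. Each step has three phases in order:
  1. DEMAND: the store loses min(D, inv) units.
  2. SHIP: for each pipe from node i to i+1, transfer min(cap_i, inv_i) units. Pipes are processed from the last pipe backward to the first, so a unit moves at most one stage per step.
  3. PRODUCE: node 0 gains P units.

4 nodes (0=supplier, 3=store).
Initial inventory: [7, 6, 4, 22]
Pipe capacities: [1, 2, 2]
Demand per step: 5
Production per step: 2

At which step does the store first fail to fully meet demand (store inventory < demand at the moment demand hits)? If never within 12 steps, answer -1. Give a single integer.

Step 1: demand=5,sold=5 ship[2->3]=2 ship[1->2]=2 ship[0->1]=1 prod=2 -> [8 5 4 19]
Step 2: demand=5,sold=5 ship[2->3]=2 ship[1->2]=2 ship[0->1]=1 prod=2 -> [9 4 4 16]
Step 3: demand=5,sold=5 ship[2->3]=2 ship[1->2]=2 ship[0->1]=1 prod=2 -> [10 3 4 13]
Step 4: demand=5,sold=5 ship[2->3]=2 ship[1->2]=2 ship[0->1]=1 prod=2 -> [11 2 4 10]
Step 5: demand=5,sold=5 ship[2->3]=2 ship[1->2]=2 ship[0->1]=1 prod=2 -> [12 1 4 7]
Step 6: demand=5,sold=5 ship[2->3]=2 ship[1->2]=1 ship[0->1]=1 prod=2 -> [13 1 3 4]
Step 7: demand=5,sold=4 ship[2->3]=2 ship[1->2]=1 ship[0->1]=1 prod=2 -> [14 1 2 2]
Step 8: demand=5,sold=2 ship[2->3]=2 ship[1->2]=1 ship[0->1]=1 prod=2 -> [15 1 1 2]
Step 9: demand=5,sold=2 ship[2->3]=1 ship[1->2]=1 ship[0->1]=1 prod=2 -> [16 1 1 1]
Step 10: demand=5,sold=1 ship[2->3]=1 ship[1->2]=1 ship[0->1]=1 prod=2 -> [17 1 1 1]
Step 11: demand=5,sold=1 ship[2->3]=1 ship[1->2]=1 ship[0->1]=1 prod=2 -> [18 1 1 1]
Step 12: demand=5,sold=1 ship[2->3]=1 ship[1->2]=1 ship[0->1]=1 prod=2 -> [19 1 1 1]
First stockout at step 7

7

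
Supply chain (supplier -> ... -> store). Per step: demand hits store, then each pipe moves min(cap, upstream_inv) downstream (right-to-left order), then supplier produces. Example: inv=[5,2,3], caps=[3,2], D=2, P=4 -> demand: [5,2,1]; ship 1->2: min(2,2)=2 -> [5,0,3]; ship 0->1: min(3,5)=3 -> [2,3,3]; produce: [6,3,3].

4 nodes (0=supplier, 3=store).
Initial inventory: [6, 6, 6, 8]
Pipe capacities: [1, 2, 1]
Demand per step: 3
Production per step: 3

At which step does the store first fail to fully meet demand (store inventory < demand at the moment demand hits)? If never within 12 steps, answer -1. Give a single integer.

Step 1: demand=3,sold=3 ship[2->3]=1 ship[1->2]=2 ship[0->1]=1 prod=3 -> [8 5 7 6]
Step 2: demand=3,sold=3 ship[2->3]=1 ship[1->2]=2 ship[0->1]=1 prod=3 -> [10 4 8 4]
Step 3: demand=3,sold=3 ship[2->3]=1 ship[1->2]=2 ship[0->1]=1 prod=3 -> [12 3 9 2]
Step 4: demand=3,sold=2 ship[2->3]=1 ship[1->2]=2 ship[0->1]=1 prod=3 -> [14 2 10 1]
Step 5: demand=3,sold=1 ship[2->3]=1 ship[1->2]=2 ship[0->1]=1 prod=3 -> [16 1 11 1]
Step 6: demand=3,sold=1 ship[2->3]=1 ship[1->2]=1 ship[0->1]=1 prod=3 -> [18 1 11 1]
Step 7: demand=3,sold=1 ship[2->3]=1 ship[1->2]=1 ship[0->1]=1 prod=3 -> [20 1 11 1]
Step 8: demand=3,sold=1 ship[2->3]=1 ship[1->2]=1 ship[0->1]=1 prod=3 -> [22 1 11 1]
Step 9: demand=3,sold=1 ship[2->3]=1 ship[1->2]=1 ship[0->1]=1 prod=3 -> [24 1 11 1]
Step 10: demand=3,sold=1 ship[2->3]=1 ship[1->2]=1 ship[0->1]=1 prod=3 -> [26 1 11 1]
Step 11: demand=3,sold=1 ship[2->3]=1 ship[1->2]=1 ship[0->1]=1 prod=3 -> [28 1 11 1]
Step 12: demand=3,sold=1 ship[2->3]=1 ship[1->2]=1 ship[0->1]=1 prod=3 -> [30 1 11 1]
First stockout at step 4

4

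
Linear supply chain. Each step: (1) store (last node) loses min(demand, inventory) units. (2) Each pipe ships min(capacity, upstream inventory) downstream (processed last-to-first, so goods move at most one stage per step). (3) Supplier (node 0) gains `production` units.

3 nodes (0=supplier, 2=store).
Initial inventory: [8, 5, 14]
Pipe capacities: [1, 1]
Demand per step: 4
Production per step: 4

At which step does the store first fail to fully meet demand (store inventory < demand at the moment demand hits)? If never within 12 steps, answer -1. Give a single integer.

Step 1: demand=4,sold=4 ship[1->2]=1 ship[0->1]=1 prod=4 -> [11 5 11]
Step 2: demand=4,sold=4 ship[1->2]=1 ship[0->1]=1 prod=4 -> [14 5 8]
Step 3: demand=4,sold=4 ship[1->2]=1 ship[0->1]=1 prod=4 -> [17 5 5]
Step 4: demand=4,sold=4 ship[1->2]=1 ship[0->1]=1 prod=4 -> [20 5 2]
Step 5: demand=4,sold=2 ship[1->2]=1 ship[0->1]=1 prod=4 -> [23 5 1]
Step 6: demand=4,sold=1 ship[1->2]=1 ship[0->1]=1 prod=4 -> [26 5 1]
Step 7: demand=4,sold=1 ship[1->2]=1 ship[0->1]=1 prod=4 -> [29 5 1]
Step 8: demand=4,sold=1 ship[1->2]=1 ship[0->1]=1 prod=4 -> [32 5 1]
Step 9: demand=4,sold=1 ship[1->2]=1 ship[0->1]=1 prod=4 -> [35 5 1]
Step 10: demand=4,sold=1 ship[1->2]=1 ship[0->1]=1 prod=4 -> [38 5 1]
Step 11: demand=4,sold=1 ship[1->2]=1 ship[0->1]=1 prod=4 -> [41 5 1]
Step 12: demand=4,sold=1 ship[1->2]=1 ship[0->1]=1 prod=4 -> [44 5 1]
First stockout at step 5

5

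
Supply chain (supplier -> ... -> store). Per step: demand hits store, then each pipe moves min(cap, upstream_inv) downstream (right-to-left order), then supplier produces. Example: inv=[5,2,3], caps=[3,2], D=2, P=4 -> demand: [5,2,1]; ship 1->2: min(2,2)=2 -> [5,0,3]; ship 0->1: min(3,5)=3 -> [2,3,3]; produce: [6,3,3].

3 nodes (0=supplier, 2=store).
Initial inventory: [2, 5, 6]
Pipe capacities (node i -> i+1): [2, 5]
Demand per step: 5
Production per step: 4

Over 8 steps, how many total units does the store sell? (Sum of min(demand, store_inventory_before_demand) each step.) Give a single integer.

Answer: 23

Derivation:
Step 1: sold=5 (running total=5) -> [4 2 6]
Step 2: sold=5 (running total=10) -> [6 2 3]
Step 3: sold=3 (running total=13) -> [8 2 2]
Step 4: sold=2 (running total=15) -> [10 2 2]
Step 5: sold=2 (running total=17) -> [12 2 2]
Step 6: sold=2 (running total=19) -> [14 2 2]
Step 7: sold=2 (running total=21) -> [16 2 2]
Step 8: sold=2 (running total=23) -> [18 2 2]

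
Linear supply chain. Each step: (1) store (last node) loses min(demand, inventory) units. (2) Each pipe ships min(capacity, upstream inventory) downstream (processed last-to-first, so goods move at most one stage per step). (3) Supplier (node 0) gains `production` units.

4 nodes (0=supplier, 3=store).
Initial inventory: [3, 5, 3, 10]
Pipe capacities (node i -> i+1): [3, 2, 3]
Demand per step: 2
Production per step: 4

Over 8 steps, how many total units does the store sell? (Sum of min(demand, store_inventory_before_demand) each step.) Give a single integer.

Answer: 16

Derivation:
Step 1: sold=2 (running total=2) -> [4 6 2 11]
Step 2: sold=2 (running total=4) -> [5 7 2 11]
Step 3: sold=2 (running total=6) -> [6 8 2 11]
Step 4: sold=2 (running total=8) -> [7 9 2 11]
Step 5: sold=2 (running total=10) -> [8 10 2 11]
Step 6: sold=2 (running total=12) -> [9 11 2 11]
Step 7: sold=2 (running total=14) -> [10 12 2 11]
Step 8: sold=2 (running total=16) -> [11 13 2 11]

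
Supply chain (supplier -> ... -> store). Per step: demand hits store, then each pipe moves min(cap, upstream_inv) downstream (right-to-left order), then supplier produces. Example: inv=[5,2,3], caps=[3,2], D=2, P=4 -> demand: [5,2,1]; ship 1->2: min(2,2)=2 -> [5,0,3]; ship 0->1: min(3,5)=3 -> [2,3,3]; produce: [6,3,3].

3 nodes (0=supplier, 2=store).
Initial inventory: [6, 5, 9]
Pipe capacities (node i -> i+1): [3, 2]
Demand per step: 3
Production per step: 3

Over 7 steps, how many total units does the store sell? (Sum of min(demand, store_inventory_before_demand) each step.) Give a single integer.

Step 1: sold=3 (running total=3) -> [6 6 8]
Step 2: sold=3 (running total=6) -> [6 7 7]
Step 3: sold=3 (running total=9) -> [6 8 6]
Step 4: sold=3 (running total=12) -> [6 9 5]
Step 5: sold=3 (running total=15) -> [6 10 4]
Step 6: sold=3 (running total=18) -> [6 11 3]
Step 7: sold=3 (running total=21) -> [6 12 2]

Answer: 21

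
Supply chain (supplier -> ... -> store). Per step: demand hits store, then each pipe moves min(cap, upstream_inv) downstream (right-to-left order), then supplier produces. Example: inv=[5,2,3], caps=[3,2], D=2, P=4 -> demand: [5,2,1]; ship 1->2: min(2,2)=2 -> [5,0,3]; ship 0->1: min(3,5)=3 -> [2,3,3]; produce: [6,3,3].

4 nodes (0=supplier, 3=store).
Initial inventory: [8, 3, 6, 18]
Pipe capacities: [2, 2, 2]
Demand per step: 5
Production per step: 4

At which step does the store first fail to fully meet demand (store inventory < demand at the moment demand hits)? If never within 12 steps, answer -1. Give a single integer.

Step 1: demand=5,sold=5 ship[2->3]=2 ship[1->2]=2 ship[0->1]=2 prod=4 -> [10 3 6 15]
Step 2: demand=5,sold=5 ship[2->3]=2 ship[1->2]=2 ship[0->1]=2 prod=4 -> [12 3 6 12]
Step 3: demand=5,sold=5 ship[2->3]=2 ship[1->2]=2 ship[0->1]=2 prod=4 -> [14 3 6 9]
Step 4: demand=5,sold=5 ship[2->3]=2 ship[1->2]=2 ship[0->1]=2 prod=4 -> [16 3 6 6]
Step 5: demand=5,sold=5 ship[2->3]=2 ship[1->2]=2 ship[0->1]=2 prod=4 -> [18 3 6 3]
Step 6: demand=5,sold=3 ship[2->3]=2 ship[1->2]=2 ship[0->1]=2 prod=4 -> [20 3 6 2]
Step 7: demand=5,sold=2 ship[2->3]=2 ship[1->2]=2 ship[0->1]=2 prod=4 -> [22 3 6 2]
Step 8: demand=5,sold=2 ship[2->3]=2 ship[1->2]=2 ship[0->1]=2 prod=4 -> [24 3 6 2]
Step 9: demand=5,sold=2 ship[2->3]=2 ship[1->2]=2 ship[0->1]=2 prod=4 -> [26 3 6 2]
Step 10: demand=5,sold=2 ship[2->3]=2 ship[1->2]=2 ship[0->1]=2 prod=4 -> [28 3 6 2]
Step 11: demand=5,sold=2 ship[2->3]=2 ship[1->2]=2 ship[0->1]=2 prod=4 -> [30 3 6 2]
Step 12: demand=5,sold=2 ship[2->3]=2 ship[1->2]=2 ship[0->1]=2 prod=4 -> [32 3 6 2]
First stockout at step 6

6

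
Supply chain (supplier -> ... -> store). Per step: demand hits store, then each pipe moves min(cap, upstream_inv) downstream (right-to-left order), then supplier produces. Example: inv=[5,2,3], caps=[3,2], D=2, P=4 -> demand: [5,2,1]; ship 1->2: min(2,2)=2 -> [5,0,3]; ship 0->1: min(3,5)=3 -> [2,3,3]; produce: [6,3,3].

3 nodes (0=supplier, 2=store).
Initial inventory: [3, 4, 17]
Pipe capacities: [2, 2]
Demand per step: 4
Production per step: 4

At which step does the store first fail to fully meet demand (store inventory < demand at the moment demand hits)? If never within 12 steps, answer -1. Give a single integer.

Step 1: demand=4,sold=4 ship[1->2]=2 ship[0->1]=2 prod=4 -> [5 4 15]
Step 2: demand=4,sold=4 ship[1->2]=2 ship[0->1]=2 prod=4 -> [7 4 13]
Step 3: demand=4,sold=4 ship[1->2]=2 ship[0->1]=2 prod=4 -> [9 4 11]
Step 4: demand=4,sold=4 ship[1->2]=2 ship[0->1]=2 prod=4 -> [11 4 9]
Step 5: demand=4,sold=4 ship[1->2]=2 ship[0->1]=2 prod=4 -> [13 4 7]
Step 6: demand=4,sold=4 ship[1->2]=2 ship[0->1]=2 prod=4 -> [15 4 5]
Step 7: demand=4,sold=4 ship[1->2]=2 ship[0->1]=2 prod=4 -> [17 4 3]
Step 8: demand=4,sold=3 ship[1->2]=2 ship[0->1]=2 prod=4 -> [19 4 2]
Step 9: demand=4,sold=2 ship[1->2]=2 ship[0->1]=2 prod=4 -> [21 4 2]
Step 10: demand=4,sold=2 ship[1->2]=2 ship[0->1]=2 prod=4 -> [23 4 2]
Step 11: demand=4,sold=2 ship[1->2]=2 ship[0->1]=2 prod=4 -> [25 4 2]
Step 12: demand=4,sold=2 ship[1->2]=2 ship[0->1]=2 prod=4 -> [27 4 2]
First stockout at step 8

8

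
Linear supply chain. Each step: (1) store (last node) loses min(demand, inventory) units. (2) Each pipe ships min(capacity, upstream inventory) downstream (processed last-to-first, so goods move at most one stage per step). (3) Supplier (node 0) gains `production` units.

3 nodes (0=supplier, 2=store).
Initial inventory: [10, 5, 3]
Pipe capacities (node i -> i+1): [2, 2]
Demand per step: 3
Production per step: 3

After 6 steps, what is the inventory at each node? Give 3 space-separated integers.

Step 1: demand=3,sold=3 ship[1->2]=2 ship[0->1]=2 prod=3 -> inv=[11 5 2]
Step 2: demand=3,sold=2 ship[1->2]=2 ship[0->1]=2 prod=3 -> inv=[12 5 2]
Step 3: demand=3,sold=2 ship[1->2]=2 ship[0->1]=2 prod=3 -> inv=[13 5 2]
Step 4: demand=3,sold=2 ship[1->2]=2 ship[0->1]=2 prod=3 -> inv=[14 5 2]
Step 5: demand=3,sold=2 ship[1->2]=2 ship[0->1]=2 prod=3 -> inv=[15 5 2]
Step 6: demand=3,sold=2 ship[1->2]=2 ship[0->1]=2 prod=3 -> inv=[16 5 2]

16 5 2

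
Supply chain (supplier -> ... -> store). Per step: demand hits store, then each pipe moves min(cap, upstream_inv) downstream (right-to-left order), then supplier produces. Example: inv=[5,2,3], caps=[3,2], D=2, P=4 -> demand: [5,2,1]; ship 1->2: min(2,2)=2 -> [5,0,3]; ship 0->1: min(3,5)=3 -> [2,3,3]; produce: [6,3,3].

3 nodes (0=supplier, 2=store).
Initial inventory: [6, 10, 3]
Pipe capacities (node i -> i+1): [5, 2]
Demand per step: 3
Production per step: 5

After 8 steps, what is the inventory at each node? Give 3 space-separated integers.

Step 1: demand=3,sold=3 ship[1->2]=2 ship[0->1]=5 prod=5 -> inv=[6 13 2]
Step 2: demand=3,sold=2 ship[1->2]=2 ship[0->1]=5 prod=5 -> inv=[6 16 2]
Step 3: demand=3,sold=2 ship[1->2]=2 ship[0->1]=5 prod=5 -> inv=[6 19 2]
Step 4: demand=3,sold=2 ship[1->2]=2 ship[0->1]=5 prod=5 -> inv=[6 22 2]
Step 5: demand=3,sold=2 ship[1->2]=2 ship[0->1]=5 prod=5 -> inv=[6 25 2]
Step 6: demand=3,sold=2 ship[1->2]=2 ship[0->1]=5 prod=5 -> inv=[6 28 2]
Step 7: demand=3,sold=2 ship[1->2]=2 ship[0->1]=5 prod=5 -> inv=[6 31 2]
Step 8: demand=3,sold=2 ship[1->2]=2 ship[0->1]=5 prod=5 -> inv=[6 34 2]

6 34 2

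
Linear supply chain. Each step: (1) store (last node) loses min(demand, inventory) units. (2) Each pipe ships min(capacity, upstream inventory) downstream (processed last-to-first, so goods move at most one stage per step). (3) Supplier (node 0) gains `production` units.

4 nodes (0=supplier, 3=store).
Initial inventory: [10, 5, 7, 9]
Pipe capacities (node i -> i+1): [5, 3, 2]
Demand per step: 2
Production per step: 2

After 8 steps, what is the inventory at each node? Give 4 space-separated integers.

Step 1: demand=2,sold=2 ship[2->3]=2 ship[1->2]=3 ship[0->1]=5 prod=2 -> inv=[7 7 8 9]
Step 2: demand=2,sold=2 ship[2->3]=2 ship[1->2]=3 ship[0->1]=5 prod=2 -> inv=[4 9 9 9]
Step 3: demand=2,sold=2 ship[2->3]=2 ship[1->2]=3 ship[0->1]=4 prod=2 -> inv=[2 10 10 9]
Step 4: demand=2,sold=2 ship[2->3]=2 ship[1->2]=3 ship[0->1]=2 prod=2 -> inv=[2 9 11 9]
Step 5: demand=2,sold=2 ship[2->3]=2 ship[1->2]=3 ship[0->1]=2 prod=2 -> inv=[2 8 12 9]
Step 6: demand=2,sold=2 ship[2->3]=2 ship[1->2]=3 ship[0->1]=2 prod=2 -> inv=[2 7 13 9]
Step 7: demand=2,sold=2 ship[2->3]=2 ship[1->2]=3 ship[0->1]=2 prod=2 -> inv=[2 6 14 9]
Step 8: demand=2,sold=2 ship[2->3]=2 ship[1->2]=3 ship[0->1]=2 prod=2 -> inv=[2 5 15 9]

2 5 15 9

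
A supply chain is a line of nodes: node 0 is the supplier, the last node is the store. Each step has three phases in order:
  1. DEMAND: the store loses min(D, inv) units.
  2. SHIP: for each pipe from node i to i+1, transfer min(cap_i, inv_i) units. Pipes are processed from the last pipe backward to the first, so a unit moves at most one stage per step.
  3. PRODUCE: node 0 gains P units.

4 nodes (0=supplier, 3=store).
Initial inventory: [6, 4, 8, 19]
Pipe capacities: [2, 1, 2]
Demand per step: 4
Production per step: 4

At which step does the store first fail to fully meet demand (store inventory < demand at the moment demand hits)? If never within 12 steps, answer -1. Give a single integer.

Step 1: demand=4,sold=4 ship[2->3]=2 ship[1->2]=1 ship[0->1]=2 prod=4 -> [8 5 7 17]
Step 2: demand=4,sold=4 ship[2->3]=2 ship[1->2]=1 ship[0->1]=2 prod=4 -> [10 6 6 15]
Step 3: demand=4,sold=4 ship[2->3]=2 ship[1->2]=1 ship[0->1]=2 prod=4 -> [12 7 5 13]
Step 4: demand=4,sold=4 ship[2->3]=2 ship[1->2]=1 ship[0->1]=2 prod=4 -> [14 8 4 11]
Step 5: demand=4,sold=4 ship[2->3]=2 ship[1->2]=1 ship[0->1]=2 prod=4 -> [16 9 3 9]
Step 6: demand=4,sold=4 ship[2->3]=2 ship[1->2]=1 ship[0->1]=2 prod=4 -> [18 10 2 7]
Step 7: demand=4,sold=4 ship[2->3]=2 ship[1->2]=1 ship[0->1]=2 prod=4 -> [20 11 1 5]
Step 8: demand=4,sold=4 ship[2->3]=1 ship[1->2]=1 ship[0->1]=2 prod=4 -> [22 12 1 2]
Step 9: demand=4,sold=2 ship[2->3]=1 ship[1->2]=1 ship[0->1]=2 prod=4 -> [24 13 1 1]
Step 10: demand=4,sold=1 ship[2->3]=1 ship[1->2]=1 ship[0->1]=2 prod=4 -> [26 14 1 1]
Step 11: demand=4,sold=1 ship[2->3]=1 ship[1->2]=1 ship[0->1]=2 prod=4 -> [28 15 1 1]
Step 12: demand=4,sold=1 ship[2->3]=1 ship[1->2]=1 ship[0->1]=2 prod=4 -> [30 16 1 1]
First stockout at step 9

9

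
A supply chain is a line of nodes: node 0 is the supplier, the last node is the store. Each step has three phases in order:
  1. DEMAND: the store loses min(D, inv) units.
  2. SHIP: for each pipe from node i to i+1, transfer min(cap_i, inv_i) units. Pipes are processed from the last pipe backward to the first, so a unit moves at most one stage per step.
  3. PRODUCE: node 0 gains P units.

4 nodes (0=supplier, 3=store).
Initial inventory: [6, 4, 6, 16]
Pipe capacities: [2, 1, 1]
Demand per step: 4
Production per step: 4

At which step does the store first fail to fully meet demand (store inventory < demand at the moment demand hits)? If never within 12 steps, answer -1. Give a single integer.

Step 1: demand=4,sold=4 ship[2->3]=1 ship[1->2]=1 ship[0->1]=2 prod=4 -> [8 5 6 13]
Step 2: demand=4,sold=4 ship[2->3]=1 ship[1->2]=1 ship[0->1]=2 prod=4 -> [10 6 6 10]
Step 3: demand=4,sold=4 ship[2->3]=1 ship[1->2]=1 ship[0->1]=2 prod=4 -> [12 7 6 7]
Step 4: demand=4,sold=4 ship[2->3]=1 ship[1->2]=1 ship[0->1]=2 prod=4 -> [14 8 6 4]
Step 5: demand=4,sold=4 ship[2->3]=1 ship[1->2]=1 ship[0->1]=2 prod=4 -> [16 9 6 1]
Step 6: demand=4,sold=1 ship[2->3]=1 ship[1->2]=1 ship[0->1]=2 prod=4 -> [18 10 6 1]
Step 7: demand=4,sold=1 ship[2->3]=1 ship[1->2]=1 ship[0->1]=2 prod=4 -> [20 11 6 1]
Step 8: demand=4,sold=1 ship[2->3]=1 ship[1->2]=1 ship[0->1]=2 prod=4 -> [22 12 6 1]
Step 9: demand=4,sold=1 ship[2->3]=1 ship[1->2]=1 ship[0->1]=2 prod=4 -> [24 13 6 1]
Step 10: demand=4,sold=1 ship[2->3]=1 ship[1->2]=1 ship[0->1]=2 prod=4 -> [26 14 6 1]
Step 11: demand=4,sold=1 ship[2->3]=1 ship[1->2]=1 ship[0->1]=2 prod=4 -> [28 15 6 1]
Step 12: demand=4,sold=1 ship[2->3]=1 ship[1->2]=1 ship[0->1]=2 prod=4 -> [30 16 6 1]
First stockout at step 6

6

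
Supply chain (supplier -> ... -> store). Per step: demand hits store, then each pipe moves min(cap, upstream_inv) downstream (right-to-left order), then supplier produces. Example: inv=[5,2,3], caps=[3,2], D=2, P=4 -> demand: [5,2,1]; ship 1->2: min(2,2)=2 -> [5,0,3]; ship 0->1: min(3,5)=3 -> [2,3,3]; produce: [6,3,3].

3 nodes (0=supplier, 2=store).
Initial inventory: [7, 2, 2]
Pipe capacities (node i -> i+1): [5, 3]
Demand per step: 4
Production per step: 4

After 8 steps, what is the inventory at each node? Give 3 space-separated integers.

Step 1: demand=4,sold=2 ship[1->2]=2 ship[0->1]=5 prod=4 -> inv=[6 5 2]
Step 2: demand=4,sold=2 ship[1->2]=3 ship[0->1]=5 prod=4 -> inv=[5 7 3]
Step 3: demand=4,sold=3 ship[1->2]=3 ship[0->1]=5 prod=4 -> inv=[4 9 3]
Step 4: demand=4,sold=3 ship[1->2]=3 ship[0->1]=4 prod=4 -> inv=[4 10 3]
Step 5: demand=4,sold=3 ship[1->2]=3 ship[0->1]=4 prod=4 -> inv=[4 11 3]
Step 6: demand=4,sold=3 ship[1->2]=3 ship[0->1]=4 prod=4 -> inv=[4 12 3]
Step 7: demand=4,sold=3 ship[1->2]=3 ship[0->1]=4 prod=4 -> inv=[4 13 3]
Step 8: demand=4,sold=3 ship[1->2]=3 ship[0->1]=4 prod=4 -> inv=[4 14 3]

4 14 3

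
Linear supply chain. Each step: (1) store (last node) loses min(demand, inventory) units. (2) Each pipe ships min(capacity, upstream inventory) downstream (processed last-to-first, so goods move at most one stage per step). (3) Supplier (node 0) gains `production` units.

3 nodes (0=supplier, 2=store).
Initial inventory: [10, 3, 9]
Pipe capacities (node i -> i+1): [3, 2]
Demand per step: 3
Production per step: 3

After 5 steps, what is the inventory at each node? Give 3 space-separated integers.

Step 1: demand=3,sold=3 ship[1->2]=2 ship[0->1]=3 prod=3 -> inv=[10 4 8]
Step 2: demand=3,sold=3 ship[1->2]=2 ship[0->1]=3 prod=3 -> inv=[10 5 7]
Step 3: demand=3,sold=3 ship[1->2]=2 ship[0->1]=3 prod=3 -> inv=[10 6 6]
Step 4: demand=3,sold=3 ship[1->2]=2 ship[0->1]=3 prod=3 -> inv=[10 7 5]
Step 5: demand=3,sold=3 ship[1->2]=2 ship[0->1]=3 prod=3 -> inv=[10 8 4]

10 8 4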